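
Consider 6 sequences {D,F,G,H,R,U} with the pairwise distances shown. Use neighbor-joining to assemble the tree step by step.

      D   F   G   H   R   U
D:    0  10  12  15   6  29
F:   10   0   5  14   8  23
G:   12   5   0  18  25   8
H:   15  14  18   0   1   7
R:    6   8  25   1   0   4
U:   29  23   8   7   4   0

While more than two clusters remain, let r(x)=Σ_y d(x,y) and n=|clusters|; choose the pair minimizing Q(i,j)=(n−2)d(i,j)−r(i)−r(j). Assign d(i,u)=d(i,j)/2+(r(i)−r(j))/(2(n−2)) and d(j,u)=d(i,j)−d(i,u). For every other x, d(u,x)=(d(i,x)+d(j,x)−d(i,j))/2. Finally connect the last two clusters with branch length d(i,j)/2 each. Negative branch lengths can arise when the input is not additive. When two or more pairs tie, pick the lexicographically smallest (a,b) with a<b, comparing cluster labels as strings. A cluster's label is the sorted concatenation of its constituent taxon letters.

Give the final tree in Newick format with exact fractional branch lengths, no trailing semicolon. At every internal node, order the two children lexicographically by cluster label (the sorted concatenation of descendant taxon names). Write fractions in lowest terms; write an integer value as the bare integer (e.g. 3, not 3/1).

step 1: merge (F,G) at d=5, Q=-108; branch lengths F→3/2, G→7/2; new cluster FG
  updated: d(D,FG)=17/2, d(FG,H)=27/2, d(FG,R)=14, d(FG,U)=13
step 2: merge (D,FG) at d=17/2, Q=-82; branch lengths D→35/6, FG→8/3; new cluster DFG
  updated: d(DFG,H)=10, d(DFG,R)=23/4, d(DFG,U)=67/4
step 3: merge (DFG,R) at d=23/4, Q=-127/4; branch lengths DFG→133/16, R→-41/16; new cluster DFGR
  updated: d(DFGR,H)=21/8, d(DFGR,U)=15/2
step 4: merge (DFGR,H) at d=21/8, Q=-137/8; branch lengths DFGR→25/16, H→17/16; new cluster DFGHR
  updated: d(DFGHR,U)=95/16
step 5: merge (DFGHR,U) at d=95/16; branch lengths DFGHR→95/32, U→95/32; new cluster DFGHRU
final tree: ((((D:35/6,(F:3/2,G:7/2):8/3):133/16,R:-41/16):25/16,H:17/16):95/32,U:95/32)
total length: 445/16

((((D:35/6,(F:3/2,G:7/2):8/3):133/16,R:-41/16):25/16,H:17/16):95/32,U:95/32)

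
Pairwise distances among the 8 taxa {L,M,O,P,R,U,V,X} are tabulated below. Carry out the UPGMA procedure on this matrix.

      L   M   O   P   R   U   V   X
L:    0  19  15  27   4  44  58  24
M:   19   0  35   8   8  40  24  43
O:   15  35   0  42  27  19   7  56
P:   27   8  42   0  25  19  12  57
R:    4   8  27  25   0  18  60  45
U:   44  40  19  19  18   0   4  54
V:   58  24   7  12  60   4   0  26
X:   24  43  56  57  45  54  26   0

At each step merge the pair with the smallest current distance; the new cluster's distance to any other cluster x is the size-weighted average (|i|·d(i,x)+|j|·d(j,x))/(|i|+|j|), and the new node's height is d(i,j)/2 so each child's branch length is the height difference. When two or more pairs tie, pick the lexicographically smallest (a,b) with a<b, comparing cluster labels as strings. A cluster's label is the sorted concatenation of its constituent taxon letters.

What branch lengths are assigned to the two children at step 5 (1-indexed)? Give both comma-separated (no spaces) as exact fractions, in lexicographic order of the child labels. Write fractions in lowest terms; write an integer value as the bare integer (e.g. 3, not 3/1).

63/8,47/8

iteration 1: select L,R (d=4); attach at lengths (2, 2); label the merged cluster LR
  updated: d(LR,M)=27/2, d(LR,O)=21, d(LR,P)=26, d(LR,U)=31, d(LR,V)=59, d(LR,X)=69/2
iteration 2: select U,V (d=4); attach at lengths (2, 2); label the merged cluster UV
  updated: d(LR,UV)=45, d(M,UV)=32, d(O,UV)=13, d(P,UV)=31/2, d(UV,X)=40
iteration 3: select M,P (d=8); attach at lengths (4, 4); label the merged cluster MP
  updated: d(LR,MP)=79/4, d(MP,O)=77/2, d(MP,UV)=95/4, d(MP,X)=50
iteration 4: select O,UV (d=13); attach at lengths (13/2, 9/2); label the merged cluster OUV
  updated: d(LR,OUV)=37, d(MP,OUV)=86/3, d(OUV,X)=136/3
iteration 5: select LR,MP (d=79/4); attach at lengths (63/8, 47/8); label the merged cluster LMPR
  updated: d(LMPR,OUV)=197/6, d(LMPR,X)=169/4
iteration 6: select LMPR,OUV (d=197/6); attach at lengths (157/24, 119/12); label the merged cluster LMOPRUV
  updated: d(LMOPRUV,X)=305/7
iteration 7: select LMOPRUV,X (d=305/7); attach at lengths (451/84, 305/14); label the merged cluster LMOPRUVX
final tree: ((((L:2,R:2):63/8,(M:4,P:4):47/8):157/24,(O:13/2,(U:2,V:2):9/2):119/12):451/84,X:305/14)
total length: 14173/168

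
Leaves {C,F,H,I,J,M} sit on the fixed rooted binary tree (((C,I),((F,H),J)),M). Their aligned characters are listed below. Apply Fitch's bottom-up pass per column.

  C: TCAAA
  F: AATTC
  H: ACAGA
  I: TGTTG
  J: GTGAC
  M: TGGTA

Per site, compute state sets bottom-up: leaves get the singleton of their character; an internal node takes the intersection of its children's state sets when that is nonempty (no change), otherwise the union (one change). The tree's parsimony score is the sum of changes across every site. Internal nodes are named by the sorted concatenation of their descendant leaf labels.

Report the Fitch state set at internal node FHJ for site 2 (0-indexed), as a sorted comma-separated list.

A,G,T

site 0, node CI: C={T} ∩ I={T} → {T} (+0)
site 0, node FH: F={A} ∩ H={A} → {A} (+0)
site 0, node FHJ: FH={A} ∪ J={G} → {A,G} (+1)
site 0, node CFHIJ: CI={T} ∪ FHJ={A,G} → {A,G,T} (+1)
site 0, node CFHIJM: CFHIJ={A,G,T} ∩ M={T} → {T} (+0)
site 1, node CI: C={C} ∪ I={G} → {C,G} (+1)
site 1, node FH: F={A} ∪ H={C} → {A,C} (+1)
site 1, node FHJ: FH={A,C} ∪ J={T} → {A,C,T} (+1)
site 1, node CFHIJ: CI={C,G} ∩ FHJ={A,C,T} → {C} (+0)
site 1, node CFHIJM: CFHIJ={C} ∪ M={G} → {C,G} (+1)
site 2, node CI: C={A} ∪ I={T} → {A,T} (+1)
site 2, node FH: F={T} ∪ H={A} → {A,T} (+1)
site 2, node FHJ: FH={A,T} ∪ J={G} → {A,G,T} (+1)
site 2, node CFHIJ: CI={A,T} ∩ FHJ={A,G,T} → {A,T} (+0)
site 2, node CFHIJM: CFHIJ={A,T} ∪ M={G} → {A,G,T} (+1)
site 3, node CI: C={A} ∪ I={T} → {A,T} (+1)
site 3, node FH: F={T} ∪ H={G} → {G,T} (+1)
site 3, node FHJ: FH={G,T} ∪ J={A} → {A,G,T} (+1)
site 3, node CFHIJ: CI={A,T} ∩ FHJ={A,G,T} → {A,T} (+0)
site 3, node CFHIJM: CFHIJ={A,T} ∩ M={T} → {T} (+0)
site 4, node CI: C={A} ∪ I={G} → {A,G} (+1)
site 4, node FH: F={C} ∪ H={A} → {A,C} (+1)
site 4, node FHJ: FH={A,C} ∩ J={C} → {C} (+0)
site 4, node CFHIJ: CI={A,G} ∪ FHJ={C} → {A,C,G} (+1)
site 4, node CFHIJM: CFHIJ={A,C,G} ∩ M={A} → {A} (+0)
per-site changes: [2, 4, 4, 3, 3]; total = 16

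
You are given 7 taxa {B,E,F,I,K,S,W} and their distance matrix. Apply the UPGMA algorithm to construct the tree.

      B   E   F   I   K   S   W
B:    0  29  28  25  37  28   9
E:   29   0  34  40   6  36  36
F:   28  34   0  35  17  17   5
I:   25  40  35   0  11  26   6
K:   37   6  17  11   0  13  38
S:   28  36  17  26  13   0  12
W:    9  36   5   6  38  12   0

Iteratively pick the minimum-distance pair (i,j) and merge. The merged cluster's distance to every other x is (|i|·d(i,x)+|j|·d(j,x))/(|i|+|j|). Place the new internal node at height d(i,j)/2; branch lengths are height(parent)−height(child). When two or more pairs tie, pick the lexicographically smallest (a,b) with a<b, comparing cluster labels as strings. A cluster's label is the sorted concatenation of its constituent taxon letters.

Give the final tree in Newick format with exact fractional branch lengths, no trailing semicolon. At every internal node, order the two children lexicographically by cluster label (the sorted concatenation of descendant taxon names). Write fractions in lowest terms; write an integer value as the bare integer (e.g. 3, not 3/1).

(((B:65/6,((F:5/2,W:5/2):19/4,S:29/4):43/12):2/3,I:23/2):61/20,(E:3,K:3):231/20)

iteration 1: select F,W (d=5); attach at lengths (5/2, 5/2); label the merged cluster FW
  updated: d(B,FW)=37/2, d(E,FW)=35, d(FW,I)=41/2, d(FW,K)=55/2, d(FW,S)=29/2
iteration 2: select E,K (d=6); attach at lengths (3, 3); label the merged cluster EK
  updated: d(B,EK)=33, d(EK,FW)=125/4, d(EK,I)=51/2, d(EK,S)=49/2
iteration 3: select FW,S (d=29/2); attach at lengths (19/4, 29/4); label the merged cluster FSW
  updated: d(B,FSW)=65/3, d(EK,FSW)=29, d(FSW,I)=67/3
iteration 4: select B,FSW (d=65/3); attach at lengths (65/6, 43/12); label the merged cluster BFSW
  updated: d(BFSW,EK)=30, d(BFSW,I)=23
iteration 5: select BFSW,I (d=23); attach at lengths (2/3, 23/2); label the merged cluster BFISW
  updated: d(BFISW,EK)=291/10
iteration 6: select BFISW,EK (d=291/10); attach at lengths (61/20, 231/20); label the merged cluster BEFIKSW
final tree: (((B:65/6,((F:5/2,W:5/2):19/4,S:29/4):43/12):2/3,I:23/2):61/20,(E:3,K:3):231/20)
total length: 3851/60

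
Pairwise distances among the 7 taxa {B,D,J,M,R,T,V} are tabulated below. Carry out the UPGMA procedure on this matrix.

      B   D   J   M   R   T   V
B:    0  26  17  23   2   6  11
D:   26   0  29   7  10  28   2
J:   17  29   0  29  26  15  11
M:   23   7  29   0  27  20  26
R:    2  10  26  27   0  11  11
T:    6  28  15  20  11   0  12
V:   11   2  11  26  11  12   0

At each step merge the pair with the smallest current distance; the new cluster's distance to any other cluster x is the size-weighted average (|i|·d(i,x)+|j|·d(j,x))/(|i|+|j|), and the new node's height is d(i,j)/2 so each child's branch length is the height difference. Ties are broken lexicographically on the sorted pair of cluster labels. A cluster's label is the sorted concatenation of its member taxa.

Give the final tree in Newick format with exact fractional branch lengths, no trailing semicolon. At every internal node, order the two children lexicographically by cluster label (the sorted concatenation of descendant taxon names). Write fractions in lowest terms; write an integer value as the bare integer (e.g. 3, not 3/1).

(((((B:1,R:1):13/4,T:17/4):47/12,(D:1,V:1):43/6):49/30,J:49/5):6/5,M:11)

1. join B+R (d=2) ⇒ BR; edges |B|=1, |R|=1
  updated: d(BR,D)=18, d(BR,J)=43/2, d(BR,M)=25, d(BR,T)=17/2, d(BR,V)=11
2. join D+V (d=2) ⇒ DV; edges |D|=1, |V|=1
  updated: d(BR,DV)=29/2, d(DV,J)=20, d(DV,M)=33/2, d(DV,T)=20
3. join BR+T (d=17/2) ⇒ BRT; edges |BR|=13/4, |T|=17/4
  updated: d(BRT,DV)=49/3, d(BRT,J)=58/3, d(BRT,M)=70/3
4. join BRT+DV (d=49/3) ⇒ BDRTV; edges |BRT|=47/12, |DV|=43/6
  updated: d(BDRTV,J)=98/5, d(BDRTV,M)=103/5
5. join BDRTV+J (d=98/5) ⇒ BDJRTV; edges |BDRTV|=49/30, |J|=49/5
  updated: d(BDJRTV,M)=22
6. join BDJRTV+M (d=22) ⇒ BDJMRTV; edges |BDJRTV|=6/5, |M|=11
final tree: (((((B:1,R:1):13/4,T:17/4):47/12,(D:1,V:1):43/6):49/30,J:49/5):6/5,M:11)
total length: 2773/60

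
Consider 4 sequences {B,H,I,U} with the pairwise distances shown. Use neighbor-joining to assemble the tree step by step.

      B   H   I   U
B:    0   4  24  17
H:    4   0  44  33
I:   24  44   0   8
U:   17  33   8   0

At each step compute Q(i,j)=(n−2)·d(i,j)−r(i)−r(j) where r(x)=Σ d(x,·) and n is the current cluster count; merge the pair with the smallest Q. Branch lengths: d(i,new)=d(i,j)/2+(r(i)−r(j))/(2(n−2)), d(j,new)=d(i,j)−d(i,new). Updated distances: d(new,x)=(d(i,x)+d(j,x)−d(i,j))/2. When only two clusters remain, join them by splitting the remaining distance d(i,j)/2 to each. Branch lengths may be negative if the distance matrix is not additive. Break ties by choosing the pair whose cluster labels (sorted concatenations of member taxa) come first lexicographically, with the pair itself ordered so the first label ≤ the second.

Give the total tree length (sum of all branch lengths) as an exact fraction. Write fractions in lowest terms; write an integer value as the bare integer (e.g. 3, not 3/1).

71/2

1. join B+H (d=4, Q=-118) ⇒ BH; edges |B|=-7, |H|=11
  updated: d(BH,I)=32, d(BH,U)=23
2. join BH+I (d=32, Q=-63) ⇒ BHI; edges |BH|=47/2, |I|=17/2
  updated: d(BHI,U)=-1/2
3. join BHI+U (d=-1/2) ⇒ BHIU; edges |BHI|=-1/4, |U|=-1/4
final tree: (((B:-7,H:11):47/2,I:17/2):-1/4,U:-1/4)
total length: 71/2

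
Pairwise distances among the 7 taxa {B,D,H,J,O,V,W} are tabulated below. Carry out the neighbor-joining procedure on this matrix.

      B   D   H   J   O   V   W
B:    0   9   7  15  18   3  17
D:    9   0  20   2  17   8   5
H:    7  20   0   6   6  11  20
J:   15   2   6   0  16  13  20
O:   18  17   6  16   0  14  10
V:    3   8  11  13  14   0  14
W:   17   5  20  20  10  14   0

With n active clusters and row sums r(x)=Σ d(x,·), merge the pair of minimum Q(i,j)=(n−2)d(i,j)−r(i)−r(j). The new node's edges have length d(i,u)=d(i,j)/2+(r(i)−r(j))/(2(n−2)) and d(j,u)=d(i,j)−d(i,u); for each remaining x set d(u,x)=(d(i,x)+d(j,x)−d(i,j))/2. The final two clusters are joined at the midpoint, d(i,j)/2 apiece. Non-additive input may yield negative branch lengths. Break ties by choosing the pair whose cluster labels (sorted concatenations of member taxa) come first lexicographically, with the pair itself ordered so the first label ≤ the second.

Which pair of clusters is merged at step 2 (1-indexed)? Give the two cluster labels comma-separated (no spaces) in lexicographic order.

1. join D+J (d=2, Q=-123) ⇒ DJ; edges |D|=-1/10, |J|=21/10
  updated: d(B,DJ)=11, d(DJ,H)=12, d(DJ,O)=31/2, d(DJ,V)=19/2, d(DJ,W)=23/2
2. join O+W (d=10, Q=-96) ⇒ OW; edges |O|=31/8, |W|=49/8
  updated: d(B,OW)=25/2, d(DJ,OW)=17/2, d(H,OW)=8, d(OW,V)=9
3. join B+V (d=3, Q=-57) ⇒ BV; edges |B|=5/3, |V|=4/3
  updated: d(BV,DJ)=35/4, d(BV,H)=15/2, d(BV,OW)=37/4
4. join BV+H (d=15/2, Q=-38) ⇒ BHV; edges |BV|=13/4, |H|=17/4
  updated: d(BHV,DJ)=53/8, d(BHV,OW)=39/8
5. join BHV+DJ (d=53/8, Q=-20) ⇒ BDHJV; edges |BHV|=3/2, |DJ|=41/8
  updated: d(BDHJV,OW)=27/8
6. join BDHJV+OW (d=27/8) ⇒ BDHJOVW; edges |BDHJV|=27/16, |OW|=27/16
final tree: ((((B:5/3,V:4/3):13/4,H:17/4):3/2,(D:-1/10,J:21/10):41/8):27/16,(O:31/8,W:49/8):27/16)
total length: 65/2

O,W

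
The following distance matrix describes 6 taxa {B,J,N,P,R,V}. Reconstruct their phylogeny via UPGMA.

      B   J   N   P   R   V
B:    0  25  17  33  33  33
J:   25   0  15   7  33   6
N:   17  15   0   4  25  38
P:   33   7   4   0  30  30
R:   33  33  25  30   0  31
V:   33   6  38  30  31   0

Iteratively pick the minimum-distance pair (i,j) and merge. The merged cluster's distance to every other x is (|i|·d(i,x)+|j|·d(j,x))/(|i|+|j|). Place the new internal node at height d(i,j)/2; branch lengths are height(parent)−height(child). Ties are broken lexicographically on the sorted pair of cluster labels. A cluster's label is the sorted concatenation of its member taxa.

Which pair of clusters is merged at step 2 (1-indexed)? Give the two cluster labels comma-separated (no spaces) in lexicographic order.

1. join N+P (d=4) ⇒ NP; edges |N|=2, |P|=2
  updated: d(B,NP)=25, d(J,NP)=11, d(NP,R)=55/2, d(NP,V)=34
2. join J+V (d=6) ⇒ JV; edges |J|=3, |V|=3
  updated: d(B,JV)=29, d(JV,NP)=45/2, d(JV,R)=32
3. join JV+NP (d=45/2) ⇒ JNPV; edges |JV|=33/4, |NP|=37/4
  updated: d(B,JNPV)=27, d(JNPV,R)=119/4
4. join B+JNPV (d=27) ⇒ BJNPV; edges |B|=27/2, |JNPV|=9/4
  updated: d(BJNPV,R)=152/5
5. join BJNPV+R (d=152/5) ⇒ BJNPRV; edges |BJNPV|=17/10, |R|=76/5
final tree: ((B:27/2,((J:3,V:3):33/4,(N:2,P:2):37/4):9/4):17/10,R:76/5)
total length: 1203/20

J,V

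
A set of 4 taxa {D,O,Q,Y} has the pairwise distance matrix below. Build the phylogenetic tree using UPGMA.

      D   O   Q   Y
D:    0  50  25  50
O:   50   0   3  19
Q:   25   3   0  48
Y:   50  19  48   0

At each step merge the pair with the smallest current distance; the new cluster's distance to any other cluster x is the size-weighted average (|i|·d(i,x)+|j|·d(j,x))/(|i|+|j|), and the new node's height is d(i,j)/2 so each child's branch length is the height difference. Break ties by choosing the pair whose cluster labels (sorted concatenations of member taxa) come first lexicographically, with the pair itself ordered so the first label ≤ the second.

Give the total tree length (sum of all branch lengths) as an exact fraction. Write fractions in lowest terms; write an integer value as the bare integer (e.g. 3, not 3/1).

719/12

step 1: merge (O,Q) at d=3; branch lengths O→3/2, Q→3/2; new cluster OQ
  updated: d(D,OQ)=75/2, d(OQ,Y)=67/2
step 2: merge (OQ,Y) at d=67/2; branch lengths OQ→61/4, Y→67/4; new cluster OQY
  updated: d(D,OQY)=125/3
step 3: merge (D,OQY) at d=125/3; branch lengths D→125/6, OQY→49/12; new cluster DOQY
final tree: (D:125/6,((O:3/2,Q:3/2):61/4,Y:67/4):49/12)
total length: 719/12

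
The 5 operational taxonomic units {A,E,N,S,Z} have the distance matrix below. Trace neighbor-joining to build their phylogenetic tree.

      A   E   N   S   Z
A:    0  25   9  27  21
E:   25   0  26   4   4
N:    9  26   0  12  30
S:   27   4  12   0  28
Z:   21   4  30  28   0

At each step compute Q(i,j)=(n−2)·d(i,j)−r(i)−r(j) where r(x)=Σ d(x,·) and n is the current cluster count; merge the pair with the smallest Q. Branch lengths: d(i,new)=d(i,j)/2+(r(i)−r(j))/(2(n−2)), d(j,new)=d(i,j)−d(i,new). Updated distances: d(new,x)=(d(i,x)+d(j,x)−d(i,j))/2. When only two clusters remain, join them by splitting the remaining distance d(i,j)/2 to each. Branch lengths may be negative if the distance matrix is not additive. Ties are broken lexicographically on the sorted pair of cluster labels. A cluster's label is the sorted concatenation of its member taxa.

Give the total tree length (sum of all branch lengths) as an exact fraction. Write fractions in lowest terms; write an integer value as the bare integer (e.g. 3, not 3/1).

37

step 1: merge (A,N) at d=9, Q=-132; branch lengths A→16/3, N→11/3; new cluster AN
  updated: d(AN,E)=21, d(AN,S)=15, d(AN,Z)=21
step 2: merge (AN,S) at d=15, Q=-74; branch lengths AN→10, S→5; new cluster ANS
  updated: d(ANS,E)=5, d(ANS,Z)=17
step 3: merge (ANS,E) at d=5, Q=-26; branch lengths ANS→9, E→-4; new cluster AENS
  updated: d(AENS,Z)=8
step 4: merge (AENS,Z) at d=8; branch lengths AENS→4, Z→4; new cluster AENSZ
final tree: ((((A:16/3,N:11/3):10,S:5):9,E:-4):4,Z:4)
total length: 37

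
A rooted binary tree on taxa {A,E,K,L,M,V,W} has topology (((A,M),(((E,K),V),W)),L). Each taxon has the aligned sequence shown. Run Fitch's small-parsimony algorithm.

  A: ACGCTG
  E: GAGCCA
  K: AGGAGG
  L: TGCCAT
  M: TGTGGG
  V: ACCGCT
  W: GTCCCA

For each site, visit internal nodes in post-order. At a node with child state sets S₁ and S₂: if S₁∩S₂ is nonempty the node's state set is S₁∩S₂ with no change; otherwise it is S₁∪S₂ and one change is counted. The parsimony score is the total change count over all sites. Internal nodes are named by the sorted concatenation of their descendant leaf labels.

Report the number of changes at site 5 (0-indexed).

4

[col 0] AM: children A:{A}, M:{T} ∪→ {A,T}; cost 1
[col 0] EK: children E:{G}, K:{A} ∪→ {A,G}; cost 1
[col 0] EKV: children EK:{A,G}, V:{A} ∩→ {A}; cost 0
[col 0] EKVW: children EKV:{A}, W:{G} ∪→ {A,G}; cost 1
[col 0] AEKMVW: children AM:{A,T}, EKVW:{A,G} ∩→ {A}; cost 0
[col 0] AEKLMVW: children AEKMVW:{A}, L:{T} ∪→ {A,T}; cost 1
[col 1] AM: children A:{C}, M:{G} ∪→ {C,G}; cost 1
[col 1] EK: children E:{A}, K:{G} ∪→ {A,G}; cost 1
[col 1] EKV: children EK:{A,G}, V:{C} ∪→ {A,C,G}; cost 1
[col 1] EKVW: children EKV:{A,C,G}, W:{T} ∪→ {A,C,G,T}; cost 1
[col 1] AEKMVW: children AM:{C,G}, EKVW:{A,C,G,T} ∩→ {C,G}; cost 0
[col 1] AEKLMVW: children AEKMVW:{C,G}, L:{G} ∩→ {G}; cost 0
[col 2] AM: children A:{G}, M:{T} ∪→ {G,T}; cost 1
[col 2] EK: children E:{G}, K:{G} ∩→ {G}; cost 0
[col 2] EKV: children EK:{G}, V:{C} ∪→ {C,G}; cost 1
[col 2] EKVW: children EKV:{C,G}, W:{C} ∩→ {C}; cost 0
[col 2] AEKMVW: children AM:{G,T}, EKVW:{C} ∪→ {C,G,T}; cost 1
[col 2] AEKLMVW: children AEKMVW:{C,G,T}, L:{C} ∩→ {C}; cost 0
[col 3] AM: children A:{C}, M:{G} ∪→ {C,G}; cost 1
[col 3] EK: children E:{C}, K:{A} ∪→ {A,C}; cost 1
[col 3] EKV: children EK:{A,C}, V:{G} ∪→ {A,C,G}; cost 1
[col 3] EKVW: children EKV:{A,C,G}, W:{C} ∩→ {C}; cost 0
[col 3] AEKMVW: children AM:{C,G}, EKVW:{C} ∩→ {C}; cost 0
[col 3] AEKLMVW: children AEKMVW:{C}, L:{C} ∩→ {C}; cost 0
[col 4] AM: children A:{T}, M:{G} ∪→ {G,T}; cost 1
[col 4] EK: children E:{C}, K:{G} ∪→ {C,G}; cost 1
[col 4] EKV: children EK:{C,G}, V:{C} ∩→ {C}; cost 0
[col 4] EKVW: children EKV:{C}, W:{C} ∩→ {C}; cost 0
[col 4] AEKMVW: children AM:{G,T}, EKVW:{C} ∪→ {C,G,T}; cost 1
[col 4] AEKLMVW: children AEKMVW:{C,G,T}, L:{A} ∪→ {A,C,G,T}; cost 1
[col 5] AM: children A:{G}, M:{G} ∩→ {G}; cost 0
[col 5] EK: children E:{A}, K:{G} ∪→ {A,G}; cost 1
[col 5] EKV: children EK:{A,G}, V:{T} ∪→ {A,G,T}; cost 1
[col 5] EKVW: children EKV:{A,G,T}, W:{A} ∩→ {A}; cost 0
[col 5] AEKMVW: children AM:{G}, EKVW:{A} ∪→ {A,G}; cost 1
[col 5] AEKLMVW: children AEKMVW:{A,G}, L:{T} ∪→ {A,G,T}; cost 1
per-site changes: [4, 4, 3, 3, 4, 4]; total = 22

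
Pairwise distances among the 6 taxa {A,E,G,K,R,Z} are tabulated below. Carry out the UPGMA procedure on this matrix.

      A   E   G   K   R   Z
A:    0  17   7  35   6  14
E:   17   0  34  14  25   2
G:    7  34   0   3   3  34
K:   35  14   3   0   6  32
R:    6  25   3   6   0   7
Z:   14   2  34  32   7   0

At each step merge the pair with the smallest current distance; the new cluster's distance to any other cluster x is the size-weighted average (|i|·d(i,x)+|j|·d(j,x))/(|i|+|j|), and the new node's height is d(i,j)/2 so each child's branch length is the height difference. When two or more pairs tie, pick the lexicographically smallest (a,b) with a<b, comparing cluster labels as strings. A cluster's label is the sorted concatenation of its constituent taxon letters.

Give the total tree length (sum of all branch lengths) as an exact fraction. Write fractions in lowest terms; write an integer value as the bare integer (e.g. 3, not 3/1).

613/18

1. join E+Z (d=2) ⇒ EZ; edges |E|=1, |Z|=1
  updated: d(A,EZ)=31/2, d(EZ,G)=34, d(EZ,K)=23, d(EZ,R)=16
2. join G+K (d=3) ⇒ GK; edges |G|=3/2, |K|=3/2
  updated: d(A,GK)=21, d(EZ,GK)=57/2, d(GK,R)=9/2
3. join GK+R (d=9/2) ⇒ GKR; edges |GK|=3/4, |R|=9/4
  updated: d(A,GKR)=16, d(EZ,GKR)=73/3
4. join A+EZ (d=31/2) ⇒ AEZ; edges |A|=31/4, |EZ|=27/4
  updated: d(AEZ,GKR)=194/9
5. join AEZ+GKR (d=194/9) ⇒ AEGKRZ; edges |AEZ|=109/36, |GKR|=307/36
final tree: ((A:31/4,(E:1,Z:1):27/4):109/36,((G:3/2,K:3/2):3/4,R:9/4):307/36)
total length: 613/18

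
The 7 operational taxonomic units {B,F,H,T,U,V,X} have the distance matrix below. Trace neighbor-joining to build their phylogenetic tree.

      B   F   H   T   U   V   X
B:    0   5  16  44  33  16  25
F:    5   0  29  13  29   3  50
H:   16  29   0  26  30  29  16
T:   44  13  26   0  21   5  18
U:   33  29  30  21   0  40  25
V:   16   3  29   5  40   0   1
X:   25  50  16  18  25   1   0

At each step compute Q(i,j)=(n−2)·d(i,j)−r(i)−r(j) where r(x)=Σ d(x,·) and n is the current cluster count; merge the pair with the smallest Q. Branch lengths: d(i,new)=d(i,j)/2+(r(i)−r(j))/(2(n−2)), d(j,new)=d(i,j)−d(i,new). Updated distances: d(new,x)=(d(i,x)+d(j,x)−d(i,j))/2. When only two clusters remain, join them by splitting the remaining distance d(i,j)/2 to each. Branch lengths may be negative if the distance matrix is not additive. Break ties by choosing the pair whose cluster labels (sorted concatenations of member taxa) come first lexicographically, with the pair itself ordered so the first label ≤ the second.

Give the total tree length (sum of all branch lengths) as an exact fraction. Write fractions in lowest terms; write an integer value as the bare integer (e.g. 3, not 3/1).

step 1: merge (B,F) at d=5, Q=-243; branch lengths B→7/2, F→3/2; new cluster BF
  updated: d(BF,H)=20, d(BF,T)=26, d(BF,U)=57/2, d(BF,V)=7, d(BF,X)=35
step 2: merge (V,X) at d=1, Q=-173; branch lengths V→-9/8, X→17/8; new cluster VX
  updated: d(BF,VX)=41/2, d(H,VX)=22, d(T,VX)=11, d(U,VX)=32
step 3: merge (T,VX) at d=11, Q=-273/2; branch lengths T→21/4, VX→23/4; new cluster TVX
  updated: d(BF,TVX)=71/4, d(H,TVX)=37/2, d(TVX,U)=21
step 4: merge (BF,H) at d=20, Q=-379/4; branch lengths BF→151/16, H→169/16; new cluster BFH
  updated: d(BFH,TVX)=65/8, d(BFH,U)=77/4
step 5: merge (BFH,TVX) at d=65/8, Q=-387/8; branch lengths BFH→51/16, TVX→79/16; new cluster BFHTVX
  updated: d(BFHTVX,U)=257/16
step 6: merge (BFHTVX,U) at d=257/16; branch lengths BFHTVX→257/32, U→257/32; new cluster BFHTUVX
final tree: ((((B:7/2,F:3/2):151/16,H:169/16):51/16,(T:21/4,(V:-9/8,X:17/8):23/4):79/16):257/32,U:257/32)
total length: 979/16

979/16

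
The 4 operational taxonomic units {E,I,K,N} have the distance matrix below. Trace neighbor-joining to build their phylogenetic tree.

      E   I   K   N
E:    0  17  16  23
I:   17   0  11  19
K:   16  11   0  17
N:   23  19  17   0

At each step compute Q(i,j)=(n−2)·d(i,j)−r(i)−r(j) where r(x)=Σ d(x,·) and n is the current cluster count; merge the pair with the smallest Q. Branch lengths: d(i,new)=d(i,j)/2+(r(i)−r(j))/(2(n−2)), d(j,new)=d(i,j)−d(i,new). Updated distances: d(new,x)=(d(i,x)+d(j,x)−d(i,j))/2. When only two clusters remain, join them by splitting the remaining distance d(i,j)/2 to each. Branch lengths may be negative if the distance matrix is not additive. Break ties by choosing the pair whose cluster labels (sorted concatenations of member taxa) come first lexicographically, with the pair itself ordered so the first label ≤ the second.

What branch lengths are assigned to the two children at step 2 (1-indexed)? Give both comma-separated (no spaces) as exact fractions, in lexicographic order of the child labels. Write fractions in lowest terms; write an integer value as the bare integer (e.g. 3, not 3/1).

1/4,19/4

iteration 1: select E,I (d=17, Q=-69); attach at lengths (43/4, 25/4); label the merged cluster EI
  updated: d(EI,K)=5, d(EI,N)=25/2
iteration 2: select EI,K (d=5, Q=-69/2); attach at lengths (1/4, 19/4); label the merged cluster EIK
  updated: d(EIK,N)=49/4
iteration 3: select EIK,N (d=49/4); attach at lengths (49/8, 49/8); label the merged cluster EIKN
final tree: (((E:43/4,I:25/4):1/4,K:19/4):49/8,N:49/8)
total length: 137/4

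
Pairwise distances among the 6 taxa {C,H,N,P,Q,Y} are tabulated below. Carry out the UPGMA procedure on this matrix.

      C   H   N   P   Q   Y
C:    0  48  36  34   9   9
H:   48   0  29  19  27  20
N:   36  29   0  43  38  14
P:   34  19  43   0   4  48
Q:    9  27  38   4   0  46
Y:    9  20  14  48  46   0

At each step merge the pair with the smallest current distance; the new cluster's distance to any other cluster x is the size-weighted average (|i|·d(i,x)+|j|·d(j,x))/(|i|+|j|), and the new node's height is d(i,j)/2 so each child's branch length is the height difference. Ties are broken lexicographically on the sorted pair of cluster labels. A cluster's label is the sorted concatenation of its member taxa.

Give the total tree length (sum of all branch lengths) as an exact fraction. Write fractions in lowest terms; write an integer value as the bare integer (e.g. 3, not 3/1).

131/2

iteration 1: select P,Q (d=4); attach at lengths (2, 2); label the merged cluster PQ
  updated: d(C,PQ)=43/2, d(H,PQ)=23, d(N,PQ)=81/2, d(PQ,Y)=47
iteration 2: select C,Y (d=9); attach at lengths (9/2, 9/2); label the merged cluster CY
  updated: d(CY,H)=34, d(CY,N)=25, d(CY,PQ)=137/4
iteration 3: select H,PQ (d=23); attach at lengths (23/2, 19/2); label the merged cluster HPQ
  updated: d(CY,HPQ)=205/6, d(HPQ,N)=110/3
iteration 4: select CY,N (d=25); attach at lengths (8, 25/2); label the merged cluster CNY
  updated: d(CNY,HPQ)=35
iteration 5: select CNY,HPQ (d=35); attach at lengths (5, 6); label the merged cluster CHNPQY
final tree: (((C:9/2,Y:9/2):8,N:25/2):5,(H:23/2,(P:2,Q:2):19/2):6)
total length: 131/2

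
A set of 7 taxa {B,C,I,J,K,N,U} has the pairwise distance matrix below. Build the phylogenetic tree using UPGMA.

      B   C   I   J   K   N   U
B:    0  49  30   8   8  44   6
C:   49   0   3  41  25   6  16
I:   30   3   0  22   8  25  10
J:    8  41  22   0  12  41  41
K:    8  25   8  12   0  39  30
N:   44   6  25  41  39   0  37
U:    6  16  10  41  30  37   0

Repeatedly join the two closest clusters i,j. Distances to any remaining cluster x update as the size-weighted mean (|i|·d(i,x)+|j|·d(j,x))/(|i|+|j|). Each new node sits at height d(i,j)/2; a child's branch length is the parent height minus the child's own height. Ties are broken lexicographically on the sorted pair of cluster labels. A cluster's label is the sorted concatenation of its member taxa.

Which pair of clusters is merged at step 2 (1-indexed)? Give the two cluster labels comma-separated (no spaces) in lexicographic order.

B,U

iteration 1: select C,I (d=3); attach at lengths (3/2, 3/2); label the merged cluster CI
  updated: d(B,CI)=79/2, d(CI,J)=63/2, d(CI,K)=33/2, d(CI,N)=31/2, d(CI,U)=13
iteration 2: select B,U (d=6); attach at lengths (3, 3); label the merged cluster BU
  updated: d(BU,CI)=105/4, d(BU,J)=49/2, d(BU,K)=19, d(BU,N)=81/2
iteration 3: select J,K (d=12); attach at lengths (6, 6); label the merged cluster JK
  updated: d(BU,JK)=87/4, d(CI,JK)=24, d(JK,N)=40
iteration 4: select CI,N (d=31/2); attach at lengths (25/4, 31/4); label the merged cluster CIN
  updated: d(BU,CIN)=31, d(CIN,JK)=88/3
iteration 5: select BU,JK (d=87/4); attach at lengths (63/8, 39/8); label the merged cluster BJKU
  updated: d(BJKU,CIN)=181/6
iteration 6: select BJKU,CIN (d=181/6); attach at lengths (101/24, 22/3); label the merged cluster BCIJKNU
final tree: (((B:3,U:3):63/8,(J:6,K:6):39/8):101/24,((C:3/2,I:3/2):25/4,N:31/4):22/3)
total length: 1423/24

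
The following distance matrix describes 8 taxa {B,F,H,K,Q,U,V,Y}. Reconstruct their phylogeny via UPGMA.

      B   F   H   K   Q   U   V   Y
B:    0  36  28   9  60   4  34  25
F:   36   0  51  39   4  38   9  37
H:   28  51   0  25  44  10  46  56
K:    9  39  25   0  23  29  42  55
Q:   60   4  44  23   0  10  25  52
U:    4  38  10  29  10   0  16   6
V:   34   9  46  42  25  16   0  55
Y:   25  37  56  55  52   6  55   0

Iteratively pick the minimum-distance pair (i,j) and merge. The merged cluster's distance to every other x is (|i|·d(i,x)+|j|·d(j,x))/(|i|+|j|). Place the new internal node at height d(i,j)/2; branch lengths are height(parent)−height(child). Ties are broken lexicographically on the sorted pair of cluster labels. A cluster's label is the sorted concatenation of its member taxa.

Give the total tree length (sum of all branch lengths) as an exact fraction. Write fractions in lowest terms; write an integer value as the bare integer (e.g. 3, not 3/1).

436/5

step 1: merge (B,U) at d=4; branch lengths B→2, U→2; new cluster BU
  updated: d(BU,F)=37, d(BU,H)=19, d(BU,K)=19, d(BU,Q)=35, d(BU,V)=25, d(BU,Y)=31/2
step 2: merge (F,Q) at d=4; branch lengths F→2, Q→2; new cluster FQ
  updated: d(BU,FQ)=36, d(FQ,H)=95/2, d(FQ,K)=31, d(FQ,V)=17, d(FQ,Y)=89/2
step 3: merge (BU,Y) at d=31/2; branch lengths BU→23/4, Y→31/4; new cluster BUY
  updated: d(BUY,FQ)=233/6, d(BUY,H)=94/3, d(BUY,K)=31, d(BUY,V)=35
step 4: merge (FQ,V) at d=17; branch lengths FQ→13/2, V→17/2; new cluster FQV
  updated: d(BUY,FQV)=338/9, d(FQV,H)=47, d(FQV,K)=104/3
step 5: merge (H,K) at d=25; branch lengths H→25/2, K→25/2; new cluster HK
  updated: d(BUY,HK)=187/6, d(FQV,HK)=245/6
step 6: merge (BUY,HK) at d=187/6; branch lengths BUY→47/6, HK→37/12; new cluster BHKUY
  updated: d(BHKUY,FQV)=583/15
step 7: merge (BHKUY,FQV) at d=583/15; branch lengths BHKUY→77/20, FQV→164/15; new cluster BFHKQUVY
final tree: ((((B:2,U:2):23/4,Y:31/4):47/6,(H:25/2,K:25/2):37/12):77/20,((F:2,Q:2):13/2,V:17/2):164/15)
total length: 436/5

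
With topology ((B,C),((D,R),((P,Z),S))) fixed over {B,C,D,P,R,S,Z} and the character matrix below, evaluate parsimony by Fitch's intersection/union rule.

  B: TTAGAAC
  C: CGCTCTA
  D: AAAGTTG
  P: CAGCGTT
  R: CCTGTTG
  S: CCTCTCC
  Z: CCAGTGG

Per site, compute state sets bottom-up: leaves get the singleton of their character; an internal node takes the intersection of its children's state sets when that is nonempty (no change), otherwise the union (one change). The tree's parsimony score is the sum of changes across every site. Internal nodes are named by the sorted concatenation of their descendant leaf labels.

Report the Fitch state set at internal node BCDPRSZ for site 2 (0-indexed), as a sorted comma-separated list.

[col 0] BC: children B:{T}, C:{C} ∪→ {C,T}; cost 1
[col 0] DR: children D:{A}, R:{C} ∪→ {A,C}; cost 1
[col 0] PZ: children P:{C}, Z:{C} ∩→ {C}; cost 0
[col 0] PSZ: children PZ:{C}, S:{C} ∩→ {C}; cost 0
[col 0] DPRSZ: children DR:{A,C}, PSZ:{C} ∩→ {C}; cost 0
[col 0] BCDPRSZ: children BC:{C,T}, DPRSZ:{C} ∩→ {C}; cost 0
[col 1] BC: children B:{T}, C:{G} ∪→ {G,T}; cost 1
[col 1] DR: children D:{A}, R:{C} ∪→ {A,C}; cost 1
[col 1] PZ: children P:{A}, Z:{C} ∪→ {A,C}; cost 1
[col 1] PSZ: children PZ:{A,C}, S:{C} ∩→ {C}; cost 0
[col 1] DPRSZ: children DR:{A,C}, PSZ:{C} ∩→ {C}; cost 0
[col 1] BCDPRSZ: children BC:{G,T}, DPRSZ:{C} ∪→ {C,G,T}; cost 1
[col 2] BC: children B:{A}, C:{C} ∪→ {A,C}; cost 1
[col 2] DR: children D:{A}, R:{T} ∪→ {A,T}; cost 1
[col 2] PZ: children P:{G}, Z:{A} ∪→ {A,G}; cost 1
[col 2] PSZ: children PZ:{A,G}, S:{T} ∪→ {A,G,T}; cost 1
[col 2] DPRSZ: children DR:{A,T}, PSZ:{A,G,T} ∩→ {A,T}; cost 0
[col 2] BCDPRSZ: children BC:{A,C}, DPRSZ:{A,T} ∩→ {A}; cost 0
[col 3] BC: children B:{G}, C:{T} ∪→ {G,T}; cost 1
[col 3] DR: children D:{G}, R:{G} ∩→ {G}; cost 0
[col 3] PZ: children P:{C}, Z:{G} ∪→ {C,G}; cost 1
[col 3] PSZ: children PZ:{C,G}, S:{C} ∩→ {C}; cost 0
[col 3] DPRSZ: children DR:{G}, PSZ:{C} ∪→ {C,G}; cost 1
[col 3] BCDPRSZ: children BC:{G,T}, DPRSZ:{C,G} ∩→ {G}; cost 0
[col 4] BC: children B:{A}, C:{C} ∪→ {A,C}; cost 1
[col 4] DR: children D:{T}, R:{T} ∩→ {T}; cost 0
[col 4] PZ: children P:{G}, Z:{T} ∪→ {G,T}; cost 1
[col 4] PSZ: children PZ:{G,T}, S:{T} ∩→ {T}; cost 0
[col 4] DPRSZ: children DR:{T}, PSZ:{T} ∩→ {T}; cost 0
[col 4] BCDPRSZ: children BC:{A,C}, DPRSZ:{T} ∪→ {A,C,T}; cost 1
[col 5] BC: children B:{A}, C:{T} ∪→ {A,T}; cost 1
[col 5] DR: children D:{T}, R:{T} ∩→ {T}; cost 0
[col 5] PZ: children P:{T}, Z:{G} ∪→ {G,T}; cost 1
[col 5] PSZ: children PZ:{G,T}, S:{C} ∪→ {C,G,T}; cost 1
[col 5] DPRSZ: children DR:{T}, PSZ:{C,G,T} ∩→ {T}; cost 0
[col 5] BCDPRSZ: children BC:{A,T}, DPRSZ:{T} ∩→ {T}; cost 0
[col 6] BC: children B:{C}, C:{A} ∪→ {A,C}; cost 1
[col 6] DR: children D:{G}, R:{G} ∩→ {G}; cost 0
[col 6] PZ: children P:{T}, Z:{G} ∪→ {G,T}; cost 1
[col 6] PSZ: children PZ:{G,T}, S:{C} ∪→ {C,G,T}; cost 1
[col 6] DPRSZ: children DR:{G}, PSZ:{C,G,T} ∩→ {G}; cost 0
[col 6] BCDPRSZ: children BC:{A,C}, DPRSZ:{G} ∪→ {A,C,G}; cost 1
per-site changes: [2, 4, 4, 3, 3, 3, 4]; total = 23

A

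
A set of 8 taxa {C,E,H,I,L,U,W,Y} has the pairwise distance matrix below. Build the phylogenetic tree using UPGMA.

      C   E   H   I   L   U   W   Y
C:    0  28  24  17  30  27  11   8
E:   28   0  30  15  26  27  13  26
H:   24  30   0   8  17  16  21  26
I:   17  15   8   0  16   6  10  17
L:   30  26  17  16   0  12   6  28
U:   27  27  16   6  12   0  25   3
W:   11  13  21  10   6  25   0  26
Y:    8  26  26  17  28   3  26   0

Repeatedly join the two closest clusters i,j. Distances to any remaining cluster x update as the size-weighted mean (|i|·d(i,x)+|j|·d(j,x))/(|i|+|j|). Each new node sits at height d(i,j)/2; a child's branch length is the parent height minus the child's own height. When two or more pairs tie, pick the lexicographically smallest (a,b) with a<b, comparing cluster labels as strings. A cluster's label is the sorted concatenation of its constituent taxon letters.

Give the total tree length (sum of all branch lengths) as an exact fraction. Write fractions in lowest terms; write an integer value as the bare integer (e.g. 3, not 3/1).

1. join U+Y (d=3) ⇒ UY; edges |U|=3/2, |Y|=3/2
  updated: d(C,UY)=35/2, d(E,UY)=53/2, d(H,UY)=21, d(I,UY)=23/2, d(L,UY)=20, d(UY,W)=51/2
2. join L+W (d=6) ⇒ LW; edges |L|=3, |W|=3
  updated: d(C,LW)=41/2, d(E,LW)=39/2, d(H,LW)=19, d(I,LW)=13, d(LW,UY)=91/4
3. join H+I (d=8) ⇒ HI; edges |H|=4, |I|=4
  updated: d(C,HI)=41/2, d(E,HI)=45/2, d(HI,LW)=16, d(HI,UY)=65/4
4. join HI+LW (d=16) ⇒ HILW; edges |HI|=4, |LW|=5
  updated: d(C,HILW)=41/2, d(E,HILW)=21, d(HILW,UY)=39/2
5. join C+UY (d=35/2) ⇒ CUY; edges |C|=35/4, |UY|=29/4
  updated: d(CUY,E)=27, d(CUY,HILW)=119/6
6. join CUY+HILW (d=119/6) ⇒ CHILUWY; edges |CUY|=7/6, |HILW|=23/12
  updated: d(CHILUWY,E)=165/7
7. join CHILUWY+E (d=165/7) ⇒ CEHILUWY; edges |CHILUWY|=157/84, |E|=165/14
final tree: (((C:35/4,(U:3/2,Y:3/2):29/4):7/6,((H:4,I:4):4,(L:3,W:3):5):23/12):157/84,E:165/14)
total length: 2467/42

2467/42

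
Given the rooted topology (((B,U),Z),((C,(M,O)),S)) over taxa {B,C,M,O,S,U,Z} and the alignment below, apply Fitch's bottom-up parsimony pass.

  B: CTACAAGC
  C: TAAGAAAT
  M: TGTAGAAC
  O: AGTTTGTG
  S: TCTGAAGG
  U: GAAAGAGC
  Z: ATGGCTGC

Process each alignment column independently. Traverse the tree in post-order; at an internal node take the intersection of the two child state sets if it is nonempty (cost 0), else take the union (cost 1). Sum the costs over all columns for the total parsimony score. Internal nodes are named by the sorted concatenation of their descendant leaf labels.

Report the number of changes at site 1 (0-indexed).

BU@0: {C} ∪ {G} = {C,G} (union, +1)
BUZ@0: {C,G} ∪ {A} = {A,C,G} (union, +1)
MO@0: {T} ∪ {A} = {A,T} (union, +1)
CMO@0: {T} ∩ {A,T} = {T} (intersection, +0)
CMOS@0: {T} ∩ {T} = {T} (intersection, +0)
BCMOSUZ@0: {A,C,G} ∪ {T} = {A,C,G,T} (union, +1)
BU@1: {T} ∪ {A} = {A,T} (union, +1)
BUZ@1: {A,T} ∩ {T} = {T} (intersection, +0)
MO@1: {G} ∩ {G} = {G} (intersection, +0)
CMO@1: {A} ∪ {G} = {A,G} (union, +1)
CMOS@1: {A,G} ∪ {C} = {A,C,G} (union, +1)
BCMOSUZ@1: {T} ∪ {A,C,G} = {A,C,G,T} (union, +1)
BU@2: {A} ∩ {A} = {A} (intersection, +0)
BUZ@2: {A} ∪ {G} = {A,G} (union, +1)
MO@2: {T} ∩ {T} = {T} (intersection, +0)
CMO@2: {A} ∪ {T} = {A,T} (union, +1)
CMOS@2: {A,T} ∩ {T} = {T} (intersection, +0)
BCMOSUZ@2: {A,G} ∪ {T} = {A,G,T} (union, +1)
BU@3: {C} ∪ {A} = {A,C} (union, +1)
BUZ@3: {A,C} ∪ {G} = {A,C,G} (union, +1)
MO@3: {A} ∪ {T} = {A,T} (union, +1)
CMO@3: {G} ∪ {A,T} = {A,G,T} (union, +1)
CMOS@3: {A,G,T} ∩ {G} = {G} (intersection, +0)
BCMOSUZ@3: {A,C,G} ∩ {G} = {G} (intersection, +0)
BU@4: {A} ∪ {G} = {A,G} (union, +1)
BUZ@4: {A,G} ∪ {C} = {A,C,G} (union, +1)
MO@4: {G} ∪ {T} = {G,T} (union, +1)
CMO@4: {A} ∪ {G,T} = {A,G,T} (union, +1)
CMOS@4: {A,G,T} ∩ {A} = {A} (intersection, +0)
BCMOSUZ@4: {A,C,G} ∩ {A} = {A} (intersection, +0)
BU@5: {A} ∩ {A} = {A} (intersection, +0)
BUZ@5: {A} ∪ {T} = {A,T} (union, +1)
MO@5: {A} ∪ {G} = {A,G} (union, +1)
CMO@5: {A} ∩ {A,G} = {A} (intersection, +0)
CMOS@5: {A} ∩ {A} = {A} (intersection, +0)
BCMOSUZ@5: {A,T} ∩ {A} = {A} (intersection, +0)
BU@6: {G} ∩ {G} = {G} (intersection, +0)
BUZ@6: {G} ∩ {G} = {G} (intersection, +0)
MO@6: {A} ∪ {T} = {A,T} (union, +1)
CMO@6: {A} ∩ {A,T} = {A} (intersection, +0)
CMOS@6: {A} ∪ {G} = {A,G} (union, +1)
BCMOSUZ@6: {G} ∩ {A,G} = {G} (intersection, +0)
BU@7: {C} ∩ {C} = {C} (intersection, +0)
BUZ@7: {C} ∩ {C} = {C} (intersection, +0)
MO@7: {C} ∪ {G} = {C,G} (union, +1)
CMO@7: {T} ∪ {C,G} = {C,G,T} (union, +1)
CMOS@7: {C,G,T} ∩ {G} = {G} (intersection, +0)
BCMOSUZ@7: {C} ∪ {G} = {C,G} (union, +1)
per-site changes: [4, 4, 3, 4, 4, 2, 2, 3]; total = 26

4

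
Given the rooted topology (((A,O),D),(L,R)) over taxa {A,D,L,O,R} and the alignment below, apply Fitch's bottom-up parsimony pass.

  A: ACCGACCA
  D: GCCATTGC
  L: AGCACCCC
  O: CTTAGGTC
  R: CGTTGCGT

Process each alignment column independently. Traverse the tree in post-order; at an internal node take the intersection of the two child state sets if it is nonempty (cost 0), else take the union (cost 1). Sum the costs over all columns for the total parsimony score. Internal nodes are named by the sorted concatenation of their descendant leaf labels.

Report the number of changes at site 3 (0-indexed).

2

[col 0] AO: children A:{A}, O:{C} ∪→ {A,C}; cost 1
[col 0] ADO: children AO:{A,C}, D:{G} ∪→ {A,C,G}; cost 1
[col 0] LR: children L:{A}, R:{C} ∪→ {A,C}; cost 1
[col 0] ADLOR: children ADO:{A,C,G}, LR:{A,C} ∩→ {A,C}; cost 0
[col 1] AO: children A:{C}, O:{T} ∪→ {C,T}; cost 1
[col 1] ADO: children AO:{C,T}, D:{C} ∩→ {C}; cost 0
[col 1] LR: children L:{G}, R:{G} ∩→ {G}; cost 0
[col 1] ADLOR: children ADO:{C}, LR:{G} ∪→ {C,G}; cost 1
[col 2] AO: children A:{C}, O:{T} ∪→ {C,T}; cost 1
[col 2] ADO: children AO:{C,T}, D:{C} ∩→ {C}; cost 0
[col 2] LR: children L:{C}, R:{T} ∪→ {C,T}; cost 1
[col 2] ADLOR: children ADO:{C}, LR:{C,T} ∩→ {C}; cost 0
[col 3] AO: children A:{G}, O:{A} ∪→ {A,G}; cost 1
[col 3] ADO: children AO:{A,G}, D:{A} ∩→ {A}; cost 0
[col 3] LR: children L:{A}, R:{T} ∪→ {A,T}; cost 1
[col 3] ADLOR: children ADO:{A}, LR:{A,T} ∩→ {A}; cost 0
[col 4] AO: children A:{A}, O:{G} ∪→ {A,G}; cost 1
[col 4] ADO: children AO:{A,G}, D:{T} ∪→ {A,G,T}; cost 1
[col 4] LR: children L:{C}, R:{G} ∪→ {C,G}; cost 1
[col 4] ADLOR: children ADO:{A,G,T}, LR:{C,G} ∩→ {G}; cost 0
[col 5] AO: children A:{C}, O:{G} ∪→ {C,G}; cost 1
[col 5] ADO: children AO:{C,G}, D:{T} ∪→ {C,G,T}; cost 1
[col 5] LR: children L:{C}, R:{C} ∩→ {C}; cost 0
[col 5] ADLOR: children ADO:{C,G,T}, LR:{C} ∩→ {C}; cost 0
[col 6] AO: children A:{C}, O:{T} ∪→ {C,T}; cost 1
[col 6] ADO: children AO:{C,T}, D:{G} ∪→ {C,G,T}; cost 1
[col 6] LR: children L:{C}, R:{G} ∪→ {C,G}; cost 1
[col 6] ADLOR: children ADO:{C,G,T}, LR:{C,G} ∩→ {C,G}; cost 0
[col 7] AO: children A:{A}, O:{C} ∪→ {A,C}; cost 1
[col 7] ADO: children AO:{A,C}, D:{C} ∩→ {C}; cost 0
[col 7] LR: children L:{C}, R:{T} ∪→ {C,T}; cost 1
[col 7] ADLOR: children ADO:{C}, LR:{C,T} ∩→ {C}; cost 0
per-site changes: [3, 2, 2, 2, 3, 2, 3, 2]; total = 19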